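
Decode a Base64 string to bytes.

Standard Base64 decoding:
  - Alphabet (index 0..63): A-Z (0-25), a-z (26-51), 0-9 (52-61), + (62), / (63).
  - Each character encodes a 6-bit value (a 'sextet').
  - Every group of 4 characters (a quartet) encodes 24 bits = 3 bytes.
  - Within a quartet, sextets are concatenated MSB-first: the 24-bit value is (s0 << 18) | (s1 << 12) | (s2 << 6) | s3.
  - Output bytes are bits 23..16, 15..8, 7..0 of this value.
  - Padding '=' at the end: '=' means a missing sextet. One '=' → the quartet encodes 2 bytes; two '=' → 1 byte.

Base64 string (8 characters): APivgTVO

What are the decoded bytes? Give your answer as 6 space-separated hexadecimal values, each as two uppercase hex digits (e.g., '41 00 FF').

Answer: 00 F8 AF 81 35 4E

Derivation:
After char 0 ('A'=0): chars_in_quartet=1 acc=0x0 bytes_emitted=0
After char 1 ('P'=15): chars_in_quartet=2 acc=0xF bytes_emitted=0
After char 2 ('i'=34): chars_in_quartet=3 acc=0x3E2 bytes_emitted=0
After char 3 ('v'=47): chars_in_quartet=4 acc=0xF8AF -> emit 00 F8 AF, reset; bytes_emitted=3
After char 4 ('g'=32): chars_in_quartet=1 acc=0x20 bytes_emitted=3
After char 5 ('T'=19): chars_in_quartet=2 acc=0x813 bytes_emitted=3
After char 6 ('V'=21): chars_in_quartet=3 acc=0x204D5 bytes_emitted=3
After char 7 ('O'=14): chars_in_quartet=4 acc=0x81354E -> emit 81 35 4E, reset; bytes_emitted=6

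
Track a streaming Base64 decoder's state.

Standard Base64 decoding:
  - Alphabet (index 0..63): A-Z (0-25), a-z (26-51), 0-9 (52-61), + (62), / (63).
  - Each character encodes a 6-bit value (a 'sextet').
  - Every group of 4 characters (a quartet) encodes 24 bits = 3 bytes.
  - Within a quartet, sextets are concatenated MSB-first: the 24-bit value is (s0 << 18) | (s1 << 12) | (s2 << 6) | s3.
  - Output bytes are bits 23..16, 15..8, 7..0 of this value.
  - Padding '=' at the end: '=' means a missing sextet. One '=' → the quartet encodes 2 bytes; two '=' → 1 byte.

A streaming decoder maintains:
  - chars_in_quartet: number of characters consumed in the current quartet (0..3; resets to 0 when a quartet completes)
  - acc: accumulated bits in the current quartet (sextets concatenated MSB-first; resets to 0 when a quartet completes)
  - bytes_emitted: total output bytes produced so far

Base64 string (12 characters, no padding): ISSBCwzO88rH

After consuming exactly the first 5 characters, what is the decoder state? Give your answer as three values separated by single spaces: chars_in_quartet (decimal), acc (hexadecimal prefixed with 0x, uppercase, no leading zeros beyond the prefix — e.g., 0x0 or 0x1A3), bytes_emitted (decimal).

After char 0 ('I'=8): chars_in_quartet=1 acc=0x8 bytes_emitted=0
After char 1 ('S'=18): chars_in_quartet=2 acc=0x212 bytes_emitted=0
After char 2 ('S'=18): chars_in_quartet=3 acc=0x8492 bytes_emitted=0
After char 3 ('B'=1): chars_in_quartet=4 acc=0x212481 -> emit 21 24 81, reset; bytes_emitted=3
After char 4 ('C'=2): chars_in_quartet=1 acc=0x2 bytes_emitted=3

Answer: 1 0x2 3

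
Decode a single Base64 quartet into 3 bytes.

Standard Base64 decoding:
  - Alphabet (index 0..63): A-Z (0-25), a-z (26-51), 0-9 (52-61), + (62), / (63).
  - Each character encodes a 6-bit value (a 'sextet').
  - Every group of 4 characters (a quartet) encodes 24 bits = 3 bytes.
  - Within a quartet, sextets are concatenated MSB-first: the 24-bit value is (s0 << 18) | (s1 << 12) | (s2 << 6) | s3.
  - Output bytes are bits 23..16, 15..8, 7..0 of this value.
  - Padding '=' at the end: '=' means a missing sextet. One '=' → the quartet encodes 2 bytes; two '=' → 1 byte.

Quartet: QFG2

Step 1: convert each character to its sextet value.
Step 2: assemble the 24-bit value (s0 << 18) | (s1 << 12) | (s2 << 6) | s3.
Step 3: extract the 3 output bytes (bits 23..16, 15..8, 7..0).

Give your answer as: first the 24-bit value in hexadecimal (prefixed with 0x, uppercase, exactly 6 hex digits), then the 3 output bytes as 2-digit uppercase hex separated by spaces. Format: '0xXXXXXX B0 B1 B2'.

Answer: 0x4051B6 40 51 B6

Derivation:
Sextets: Q=16, F=5, G=6, 2=54
24-bit: (16<<18) | (5<<12) | (6<<6) | 54
      = 0x400000 | 0x005000 | 0x000180 | 0x000036
      = 0x4051B6
Bytes: (v>>16)&0xFF=40, (v>>8)&0xFF=51, v&0xFF=B6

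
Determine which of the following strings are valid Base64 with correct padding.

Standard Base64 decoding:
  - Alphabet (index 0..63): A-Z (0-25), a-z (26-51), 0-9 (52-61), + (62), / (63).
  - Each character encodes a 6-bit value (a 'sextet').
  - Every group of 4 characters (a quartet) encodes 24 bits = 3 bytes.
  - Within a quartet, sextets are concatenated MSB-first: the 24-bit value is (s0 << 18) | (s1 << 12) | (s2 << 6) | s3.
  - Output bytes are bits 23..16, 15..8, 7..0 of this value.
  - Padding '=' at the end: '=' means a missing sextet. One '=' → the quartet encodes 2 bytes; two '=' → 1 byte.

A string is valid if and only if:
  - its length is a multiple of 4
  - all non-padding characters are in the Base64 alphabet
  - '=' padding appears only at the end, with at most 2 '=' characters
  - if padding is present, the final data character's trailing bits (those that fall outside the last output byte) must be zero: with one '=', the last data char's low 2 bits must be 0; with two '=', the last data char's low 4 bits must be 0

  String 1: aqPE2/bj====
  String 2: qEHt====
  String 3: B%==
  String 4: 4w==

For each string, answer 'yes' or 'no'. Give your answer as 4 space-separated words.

String 1: 'aqPE2/bj====' → invalid (4 pad chars (max 2))
String 2: 'qEHt====' → invalid (4 pad chars (max 2))
String 3: 'B%==' → invalid (bad char(s): ['%'])
String 4: '4w==' → valid

Answer: no no no yes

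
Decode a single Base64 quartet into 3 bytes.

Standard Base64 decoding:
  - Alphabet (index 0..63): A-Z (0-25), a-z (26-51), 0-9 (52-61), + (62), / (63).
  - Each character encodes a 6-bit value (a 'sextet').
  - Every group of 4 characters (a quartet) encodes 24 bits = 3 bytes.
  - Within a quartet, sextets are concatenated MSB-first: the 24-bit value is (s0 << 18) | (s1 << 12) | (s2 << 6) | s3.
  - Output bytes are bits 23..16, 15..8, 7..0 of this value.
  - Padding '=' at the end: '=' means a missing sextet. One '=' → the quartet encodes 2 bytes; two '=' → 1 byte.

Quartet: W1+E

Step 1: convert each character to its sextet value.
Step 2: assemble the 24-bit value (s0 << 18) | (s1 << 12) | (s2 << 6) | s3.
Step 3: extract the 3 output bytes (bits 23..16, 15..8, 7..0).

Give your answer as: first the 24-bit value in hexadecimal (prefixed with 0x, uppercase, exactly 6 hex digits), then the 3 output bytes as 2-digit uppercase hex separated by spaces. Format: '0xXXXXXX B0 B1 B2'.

Answer: 0x5B5F84 5B 5F 84

Derivation:
Sextets: W=22, 1=53, +=62, E=4
24-bit: (22<<18) | (53<<12) | (62<<6) | 4
      = 0x580000 | 0x035000 | 0x000F80 | 0x000004
      = 0x5B5F84
Bytes: (v>>16)&0xFF=5B, (v>>8)&0xFF=5F, v&0xFF=84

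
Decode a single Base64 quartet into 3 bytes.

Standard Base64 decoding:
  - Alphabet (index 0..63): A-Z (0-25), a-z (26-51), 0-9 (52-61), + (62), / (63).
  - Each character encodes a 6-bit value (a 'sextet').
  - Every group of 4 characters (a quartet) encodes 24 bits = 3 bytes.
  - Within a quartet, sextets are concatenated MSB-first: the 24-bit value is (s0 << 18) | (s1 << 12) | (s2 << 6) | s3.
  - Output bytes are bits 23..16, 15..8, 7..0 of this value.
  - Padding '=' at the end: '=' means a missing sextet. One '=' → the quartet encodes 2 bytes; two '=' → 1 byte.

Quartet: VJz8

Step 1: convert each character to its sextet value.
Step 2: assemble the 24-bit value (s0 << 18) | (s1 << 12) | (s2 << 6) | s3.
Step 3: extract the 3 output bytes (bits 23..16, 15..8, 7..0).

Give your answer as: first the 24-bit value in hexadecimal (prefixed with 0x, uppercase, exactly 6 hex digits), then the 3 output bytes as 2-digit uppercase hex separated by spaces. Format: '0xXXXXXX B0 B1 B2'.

Sextets: V=21, J=9, z=51, 8=60
24-bit: (21<<18) | (9<<12) | (51<<6) | 60
      = 0x540000 | 0x009000 | 0x000CC0 | 0x00003C
      = 0x549CFC
Bytes: (v>>16)&0xFF=54, (v>>8)&0xFF=9C, v&0xFF=FC

Answer: 0x549CFC 54 9C FC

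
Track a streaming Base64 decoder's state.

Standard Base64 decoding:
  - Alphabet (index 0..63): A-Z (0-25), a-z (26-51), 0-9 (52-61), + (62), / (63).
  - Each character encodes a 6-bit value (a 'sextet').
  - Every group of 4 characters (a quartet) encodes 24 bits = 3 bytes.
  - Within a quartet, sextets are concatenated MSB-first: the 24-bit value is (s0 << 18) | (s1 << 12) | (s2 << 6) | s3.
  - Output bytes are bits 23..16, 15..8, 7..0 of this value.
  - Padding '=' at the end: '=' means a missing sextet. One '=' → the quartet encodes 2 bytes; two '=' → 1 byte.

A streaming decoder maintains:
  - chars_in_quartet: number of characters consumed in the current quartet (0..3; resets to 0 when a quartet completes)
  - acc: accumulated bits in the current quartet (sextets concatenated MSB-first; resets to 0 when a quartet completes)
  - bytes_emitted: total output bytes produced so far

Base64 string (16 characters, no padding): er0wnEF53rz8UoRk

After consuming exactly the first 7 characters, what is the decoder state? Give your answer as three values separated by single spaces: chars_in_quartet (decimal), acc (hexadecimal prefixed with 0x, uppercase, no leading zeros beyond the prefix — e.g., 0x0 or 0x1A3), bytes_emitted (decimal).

After char 0 ('e'=30): chars_in_quartet=1 acc=0x1E bytes_emitted=0
After char 1 ('r'=43): chars_in_quartet=2 acc=0x7AB bytes_emitted=0
After char 2 ('0'=52): chars_in_quartet=3 acc=0x1EAF4 bytes_emitted=0
After char 3 ('w'=48): chars_in_quartet=4 acc=0x7ABD30 -> emit 7A BD 30, reset; bytes_emitted=3
After char 4 ('n'=39): chars_in_quartet=1 acc=0x27 bytes_emitted=3
After char 5 ('E'=4): chars_in_quartet=2 acc=0x9C4 bytes_emitted=3
After char 6 ('F'=5): chars_in_quartet=3 acc=0x27105 bytes_emitted=3

Answer: 3 0x27105 3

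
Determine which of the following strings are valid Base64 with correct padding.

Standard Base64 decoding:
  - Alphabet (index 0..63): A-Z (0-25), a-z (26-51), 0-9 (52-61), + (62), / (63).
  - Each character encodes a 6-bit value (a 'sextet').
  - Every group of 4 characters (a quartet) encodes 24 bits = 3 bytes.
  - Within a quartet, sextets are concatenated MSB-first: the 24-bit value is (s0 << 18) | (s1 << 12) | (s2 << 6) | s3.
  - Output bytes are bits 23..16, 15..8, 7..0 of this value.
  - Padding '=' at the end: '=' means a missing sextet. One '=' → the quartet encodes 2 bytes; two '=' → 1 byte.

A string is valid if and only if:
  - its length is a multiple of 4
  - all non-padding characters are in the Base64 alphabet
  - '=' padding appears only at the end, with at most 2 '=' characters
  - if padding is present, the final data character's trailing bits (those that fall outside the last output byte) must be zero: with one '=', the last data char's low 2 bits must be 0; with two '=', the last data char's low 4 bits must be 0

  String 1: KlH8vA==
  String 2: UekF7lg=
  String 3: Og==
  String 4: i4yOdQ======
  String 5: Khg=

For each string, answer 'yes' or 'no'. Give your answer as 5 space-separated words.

Answer: yes yes yes no yes

Derivation:
String 1: 'KlH8vA==' → valid
String 2: 'UekF7lg=' → valid
String 3: 'Og==' → valid
String 4: 'i4yOdQ======' → invalid (6 pad chars (max 2))
String 5: 'Khg=' → valid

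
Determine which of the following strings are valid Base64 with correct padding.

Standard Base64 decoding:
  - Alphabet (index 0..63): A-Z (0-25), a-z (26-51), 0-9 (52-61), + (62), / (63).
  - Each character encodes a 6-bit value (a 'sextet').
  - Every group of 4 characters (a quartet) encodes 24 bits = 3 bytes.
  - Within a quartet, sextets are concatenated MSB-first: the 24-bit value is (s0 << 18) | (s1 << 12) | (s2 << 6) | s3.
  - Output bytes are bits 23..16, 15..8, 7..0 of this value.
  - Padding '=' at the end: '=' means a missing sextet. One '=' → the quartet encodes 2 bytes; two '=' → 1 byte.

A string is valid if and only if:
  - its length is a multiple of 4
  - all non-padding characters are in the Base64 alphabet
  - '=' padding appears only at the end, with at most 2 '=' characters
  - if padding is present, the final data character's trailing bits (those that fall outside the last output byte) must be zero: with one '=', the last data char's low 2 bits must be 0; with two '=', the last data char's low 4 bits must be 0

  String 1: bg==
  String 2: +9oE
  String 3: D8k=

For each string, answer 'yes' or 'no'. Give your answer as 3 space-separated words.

Answer: yes yes yes

Derivation:
String 1: 'bg==' → valid
String 2: '+9oE' → valid
String 3: 'D8k=' → valid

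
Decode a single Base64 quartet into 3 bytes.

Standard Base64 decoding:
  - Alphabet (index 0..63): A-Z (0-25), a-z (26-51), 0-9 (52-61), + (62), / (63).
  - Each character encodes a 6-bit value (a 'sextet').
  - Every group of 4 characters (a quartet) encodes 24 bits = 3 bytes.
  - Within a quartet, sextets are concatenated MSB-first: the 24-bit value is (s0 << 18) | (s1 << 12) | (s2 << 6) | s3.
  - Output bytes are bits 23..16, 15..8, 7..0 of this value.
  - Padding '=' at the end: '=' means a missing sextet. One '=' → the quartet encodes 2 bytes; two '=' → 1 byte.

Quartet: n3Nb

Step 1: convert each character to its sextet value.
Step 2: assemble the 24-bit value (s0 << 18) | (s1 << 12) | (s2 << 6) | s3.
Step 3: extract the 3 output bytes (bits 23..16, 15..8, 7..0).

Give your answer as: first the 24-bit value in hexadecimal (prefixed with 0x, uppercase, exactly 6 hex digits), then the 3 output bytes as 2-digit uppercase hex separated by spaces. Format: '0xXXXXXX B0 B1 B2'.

Answer: 0x9F735B 9F 73 5B

Derivation:
Sextets: n=39, 3=55, N=13, b=27
24-bit: (39<<18) | (55<<12) | (13<<6) | 27
      = 0x9C0000 | 0x037000 | 0x000340 | 0x00001B
      = 0x9F735B
Bytes: (v>>16)&0xFF=9F, (v>>8)&0xFF=73, v&0xFF=5B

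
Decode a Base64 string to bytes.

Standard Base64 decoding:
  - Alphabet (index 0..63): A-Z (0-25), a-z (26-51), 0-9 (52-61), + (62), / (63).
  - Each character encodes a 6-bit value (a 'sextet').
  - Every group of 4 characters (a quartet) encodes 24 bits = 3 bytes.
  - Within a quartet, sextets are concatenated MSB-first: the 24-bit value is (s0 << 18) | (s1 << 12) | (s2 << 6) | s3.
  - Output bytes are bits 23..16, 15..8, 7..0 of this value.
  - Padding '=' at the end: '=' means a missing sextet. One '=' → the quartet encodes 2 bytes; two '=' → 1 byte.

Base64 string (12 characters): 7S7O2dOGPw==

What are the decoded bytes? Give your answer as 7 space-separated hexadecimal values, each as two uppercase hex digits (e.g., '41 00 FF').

After char 0 ('7'=59): chars_in_quartet=1 acc=0x3B bytes_emitted=0
After char 1 ('S'=18): chars_in_quartet=2 acc=0xED2 bytes_emitted=0
After char 2 ('7'=59): chars_in_quartet=3 acc=0x3B4BB bytes_emitted=0
After char 3 ('O'=14): chars_in_quartet=4 acc=0xED2ECE -> emit ED 2E CE, reset; bytes_emitted=3
After char 4 ('2'=54): chars_in_quartet=1 acc=0x36 bytes_emitted=3
After char 5 ('d'=29): chars_in_quartet=2 acc=0xD9D bytes_emitted=3
After char 6 ('O'=14): chars_in_quartet=3 acc=0x3674E bytes_emitted=3
After char 7 ('G'=6): chars_in_quartet=4 acc=0xD9D386 -> emit D9 D3 86, reset; bytes_emitted=6
After char 8 ('P'=15): chars_in_quartet=1 acc=0xF bytes_emitted=6
After char 9 ('w'=48): chars_in_quartet=2 acc=0x3F0 bytes_emitted=6
Padding '==': partial quartet acc=0x3F0 -> emit 3F; bytes_emitted=7

Answer: ED 2E CE D9 D3 86 3F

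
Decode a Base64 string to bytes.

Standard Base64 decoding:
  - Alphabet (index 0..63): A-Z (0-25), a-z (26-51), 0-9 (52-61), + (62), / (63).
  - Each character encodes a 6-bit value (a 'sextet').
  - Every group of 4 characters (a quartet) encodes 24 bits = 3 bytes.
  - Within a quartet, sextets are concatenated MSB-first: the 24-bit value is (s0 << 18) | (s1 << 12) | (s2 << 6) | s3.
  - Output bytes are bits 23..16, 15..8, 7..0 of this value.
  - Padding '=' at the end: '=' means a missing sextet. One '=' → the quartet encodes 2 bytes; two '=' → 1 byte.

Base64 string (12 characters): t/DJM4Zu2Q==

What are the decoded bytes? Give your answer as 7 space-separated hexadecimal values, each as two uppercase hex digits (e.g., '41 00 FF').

After char 0 ('t'=45): chars_in_quartet=1 acc=0x2D bytes_emitted=0
After char 1 ('/'=63): chars_in_quartet=2 acc=0xB7F bytes_emitted=0
After char 2 ('D'=3): chars_in_quartet=3 acc=0x2DFC3 bytes_emitted=0
After char 3 ('J'=9): chars_in_quartet=4 acc=0xB7F0C9 -> emit B7 F0 C9, reset; bytes_emitted=3
After char 4 ('M'=12): chars_in_quartet=1 acc=0xC bytes_emitted=3
After char 5 ('4'=56): chars_in_quartet=2 acc=0x338 bytes_emitted=3
After char 6 ('Z'=25): chars_in_quartet=3 acc=0xCE19 bytes_emitted=3
After char 7 ('u'=46): chars_in_quartet=4 acc=0x33866E -> emit 33 86 6E, reset; bytes_emitted=6
After char 8 ('2'=54): chars_in_quartet=1 acc=0x36 bytes_emitted=6
After char 9 ('Q'=16): chars_in_quartet=2 acc=0xD90 bytes_emitted=6
Padding '==': partial quartet acc=0xD90 -> emit D9; bytes_emitted=7

Answer: B7 F0 C9 33 86 6E D9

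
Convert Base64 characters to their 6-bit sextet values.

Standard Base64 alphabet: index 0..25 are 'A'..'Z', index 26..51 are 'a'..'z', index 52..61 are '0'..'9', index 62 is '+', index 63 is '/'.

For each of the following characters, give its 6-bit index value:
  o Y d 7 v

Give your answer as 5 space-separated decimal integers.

Answer: 40 24 29 59 47

Derivation:
'o': a..z range, 26 + ord('o') − ord('a') = 40
'Y': A..Z range, ord('Y') − ord('A') = 24
'd': a..z range, 26 + ord('d') − ord('a') = 29
'7': 0..9 range, 52 + ord('7') − ord('0') = 59
'v': a..z range, 26 + ord('v') − ord('a') = 47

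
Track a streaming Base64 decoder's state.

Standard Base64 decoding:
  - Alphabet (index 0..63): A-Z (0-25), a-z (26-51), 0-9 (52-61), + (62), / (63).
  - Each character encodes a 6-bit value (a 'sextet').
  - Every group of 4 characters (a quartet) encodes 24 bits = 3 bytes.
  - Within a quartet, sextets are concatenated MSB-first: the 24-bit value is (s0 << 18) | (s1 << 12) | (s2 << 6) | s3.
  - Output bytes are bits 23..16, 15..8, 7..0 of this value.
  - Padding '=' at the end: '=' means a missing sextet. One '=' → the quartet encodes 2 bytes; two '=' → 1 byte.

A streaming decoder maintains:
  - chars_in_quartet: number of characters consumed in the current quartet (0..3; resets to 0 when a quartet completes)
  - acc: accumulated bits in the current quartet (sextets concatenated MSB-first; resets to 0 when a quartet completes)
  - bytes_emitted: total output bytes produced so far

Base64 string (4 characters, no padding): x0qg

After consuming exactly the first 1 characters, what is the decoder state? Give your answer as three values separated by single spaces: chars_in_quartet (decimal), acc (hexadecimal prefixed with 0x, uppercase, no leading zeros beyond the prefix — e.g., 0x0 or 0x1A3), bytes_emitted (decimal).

Answer: 1 0x31 0

Derivation:
After char 0 ('x'=49): chars_in_quartet=1 acc=0x31 bytes_emitted=0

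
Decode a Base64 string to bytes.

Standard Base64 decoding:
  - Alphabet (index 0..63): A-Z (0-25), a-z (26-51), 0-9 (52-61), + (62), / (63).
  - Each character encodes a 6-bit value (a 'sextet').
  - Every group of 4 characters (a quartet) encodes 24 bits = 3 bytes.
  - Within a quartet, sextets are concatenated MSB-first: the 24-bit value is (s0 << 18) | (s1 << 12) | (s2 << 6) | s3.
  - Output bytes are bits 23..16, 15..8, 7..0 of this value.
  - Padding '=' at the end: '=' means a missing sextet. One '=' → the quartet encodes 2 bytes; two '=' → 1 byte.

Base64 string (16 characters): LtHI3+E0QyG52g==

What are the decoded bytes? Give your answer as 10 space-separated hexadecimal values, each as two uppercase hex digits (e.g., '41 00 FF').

Answer: 2E D1 C8 DF E1 34 43 21 B9 DA

Derivation:
After char 0 ('L'=11): chars_in_quartet=1 acc=0xB bytes_emitted=0
After char 1 ('t'=45): chars_in_quartet=2 acc=0x2ED bytes_emitted=0
After char 2 ('H'=7): chars_in_quartet=3 acc=0xBB47 bytes_emitted=0
After char 3 ('I'=8): chars_in_quartet=4 acc=0x2ED1C8 -> emit 2E D1 C8, reset; bytes_emitted=3
After char 4 ('3'=55): chars_in_quartet=1 acc=0x37 bytes_emitted=3
After char 5 ('+'=62): chars_in_quartet=2 acc=0xDFE bytes_emitted=3
After char 6 ('E'=4): chars_in_quartet=3 acc=0x37F84 bytes_emitted=3
After char 7 ('0'=52): chars_in_quartet=4 acc=0xDFE134 -> emit DF E1 34, reset; bytes_emitted=6
After char 8 ('Q'=16): chars_in_quartet=1 acc=0x10 bytes_emitted=6
After char 9 ('y'=50): chars_in_quartet=2 acc=0x432 bytes_emitted=6
After char 10 ('G'=6): chars_in_quartet=3 acc=0x10C86 bytes_emitted=6
After char 11 ('5'=57): chars_in_quartet=4 acc=0x4321B9 -> emit 43 21 B9, reset; bytes_emitted=9
After char 12 ('2'=54): chars_in_quartet=1 acc=0x36 bytes_emitted=9
After char 13 ('g'=32): chars_in_quartet=2 acc=0xDA0 bytes_emitted=9
Padding '==': partial quartet acc=0xDA0 -> emit DA; bytes_emitted=10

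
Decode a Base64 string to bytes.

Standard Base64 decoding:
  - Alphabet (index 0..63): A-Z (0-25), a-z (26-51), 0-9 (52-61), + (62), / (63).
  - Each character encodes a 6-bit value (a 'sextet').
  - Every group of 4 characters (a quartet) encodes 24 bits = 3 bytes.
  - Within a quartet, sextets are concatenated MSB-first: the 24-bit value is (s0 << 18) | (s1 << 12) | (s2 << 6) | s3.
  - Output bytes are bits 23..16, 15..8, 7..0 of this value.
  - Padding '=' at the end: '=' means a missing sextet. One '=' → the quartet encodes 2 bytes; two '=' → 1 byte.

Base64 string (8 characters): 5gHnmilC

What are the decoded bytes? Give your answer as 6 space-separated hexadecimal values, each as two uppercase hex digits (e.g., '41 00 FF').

Answer: E6 01 E7 9A 29 42

Derivation:
After char 0 ('5'=57): chars_in_quartet=1 acc=0x39 bytes_emitted=0
After char 1 ('g'=32): chars_in_quartet=2 acc=0xE60 bytes_emitted=0
After char 2 ('H'=7): chars_in_quartet=3 acc=0x39807 bytes_emitted=0
After char 3 ('n'=39): chars_in_quartet=4 acc=0xE601E7 -> emit E6 01 E7, reset; bytes_emitted=3
After char 4 ('m'=38): chars_in_quartet=1 acc=0x26 bytes_emitted=3
After char 5 ('i'=34): chars_in_quartet=2 acc=0x9A2 bytes_emitted=3
After char 6 ('l'=37): chars_in_quartet=3 acc=0x268A5 bytes_emitted=3
After char 7 ('C'=2): chars_in_quartet=4 acc=0x9A2942 -> emit 9A 29 42, reset; bytes_emitted=6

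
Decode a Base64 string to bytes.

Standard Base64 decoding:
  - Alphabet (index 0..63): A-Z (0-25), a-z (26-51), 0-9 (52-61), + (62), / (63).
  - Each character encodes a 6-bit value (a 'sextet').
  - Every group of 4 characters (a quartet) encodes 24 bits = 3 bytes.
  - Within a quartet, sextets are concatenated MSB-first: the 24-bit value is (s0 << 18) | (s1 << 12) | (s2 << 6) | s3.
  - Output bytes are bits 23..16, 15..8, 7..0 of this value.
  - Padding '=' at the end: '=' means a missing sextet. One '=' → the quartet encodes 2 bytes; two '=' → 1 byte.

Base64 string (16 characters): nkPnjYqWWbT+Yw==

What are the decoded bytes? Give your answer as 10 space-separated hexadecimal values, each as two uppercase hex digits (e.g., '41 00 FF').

After char 0 ('n'=39): chars_in_quartet=1 acc=0x27 bytes_emitted=0
After char 1 ('k'=36): chars_in_quartet=2 acc=0x9E4 bytes_emitted=0
After char 2 ('P'=15): chars_in_quartet=3 acc=0x2790F bytes_emitted=0
After char 3 ('n'=39): chars_in_quartet=4 acc=0x9E43E7 -> emit 9E 43 E7, reset; bytes_emitted=3
After char 4 ('j'=35): chars_in_quartet=1 acc=0x23 bytes_emitted=3
After char 5 ('Y'=24): chars_in_quartet=2 acc=0x8D8 bytes_emitted=3
After char 6 ('q'=42): chars_in_quartet=3 acc=0x2362A bytes_emitted=3
After char 7 ('W'=22): chars_in_quartet=4 acc=0x8D8A96 -> emit 8D 8A 96, reset; bytes_emitted=6
After char 8 ('W'=22): chars_in_quartet=1 acc=0x16 bytes_emitted=6
After char 9 ('b'=27): chars_in_quartet=2 acc=0x59B bytes_emitted=6
After char 10 ('T'=19): chars_in_quartet=3 acc=0x166D3 bytes_emitted=6
After char 11 ('+'=62): chars_in_quartet=4 acc=0x59B4FE -> emit 59 B4 FE, reset; bytes_emitted=9
After char 12 ('Y'=24): chars_in_quartet=1 acc=0x18 bytes_emitted=9
After char 13 ('w'=48): chars_in_quartet=2 acc=0x630 bytes_emitted=9
Padding '==': partial quartet acc=0x630 -> emit 63; bytes_emitted=10

Answer: 9E 43 E7 8D 8A 96 59 B4 FE 63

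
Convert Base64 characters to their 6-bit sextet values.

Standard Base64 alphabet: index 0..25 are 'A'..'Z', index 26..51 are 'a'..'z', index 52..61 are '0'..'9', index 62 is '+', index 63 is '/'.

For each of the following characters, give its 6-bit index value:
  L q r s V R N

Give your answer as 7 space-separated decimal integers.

'L': A..Z range, ord('L') − ord('A') = 11
'q': a..z range, 26 + ord('q') − ord('a') = 42
'r': a..z range, 26 + ord('r') − ord('a') = 43
's': a..z range, 26 + ord('s') − ord('a') = 44
'V': A..Z range, ord('V') − ord('A') = 21
'R': A..Z range, ord('R') − ord('A') = 17
'N': A..Z range, ord('N') − ord('A') = 13

Answer: 11 42 43 44 21 17 13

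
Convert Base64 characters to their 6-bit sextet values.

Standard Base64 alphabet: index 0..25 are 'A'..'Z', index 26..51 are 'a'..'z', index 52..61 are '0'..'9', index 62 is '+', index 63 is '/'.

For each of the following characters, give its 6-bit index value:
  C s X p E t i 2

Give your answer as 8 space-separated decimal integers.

'C': A..Z range, ord('C') − ord('A') = 2
's': a..z range, 26 + ord('s') − ord('a') = 44
'X': A..Z range, ord('X') − ord('A') = 23
'p': a..z range, 26 + ord('p') − ord('a') = 41
'E': A..Z range, ord('E') − ord('A') = 4
't': a..z range, 26 + ord('t') − ord('a') = 45
'i': a..z range, 26 + ord('i') − ord('a') = 34
'2': 0..9 range, 52 + ord('2') − ord('0') = 54

Answer: 2 44 23 41 4 45 34 54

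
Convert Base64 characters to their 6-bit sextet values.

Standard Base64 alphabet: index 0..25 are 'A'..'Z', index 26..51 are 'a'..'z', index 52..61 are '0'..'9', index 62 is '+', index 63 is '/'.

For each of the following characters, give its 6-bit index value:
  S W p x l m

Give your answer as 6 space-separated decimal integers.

'S': A..Z range, ord('S') − ord('A') = 18
'W': A..Z range, ord('W') − ord('A') = 22
'p': a..z range, 26 + ord('p') − ord('a') = 41
'x': a..z range, 26 + ord('x') − ord('a') = 49
'l': a..z range, 26 + ord('l') − ord('a') = 37
'm': a..z range, 26 + ord('m') − ord('a') = 38

Answer: 18 22 41 49 37 38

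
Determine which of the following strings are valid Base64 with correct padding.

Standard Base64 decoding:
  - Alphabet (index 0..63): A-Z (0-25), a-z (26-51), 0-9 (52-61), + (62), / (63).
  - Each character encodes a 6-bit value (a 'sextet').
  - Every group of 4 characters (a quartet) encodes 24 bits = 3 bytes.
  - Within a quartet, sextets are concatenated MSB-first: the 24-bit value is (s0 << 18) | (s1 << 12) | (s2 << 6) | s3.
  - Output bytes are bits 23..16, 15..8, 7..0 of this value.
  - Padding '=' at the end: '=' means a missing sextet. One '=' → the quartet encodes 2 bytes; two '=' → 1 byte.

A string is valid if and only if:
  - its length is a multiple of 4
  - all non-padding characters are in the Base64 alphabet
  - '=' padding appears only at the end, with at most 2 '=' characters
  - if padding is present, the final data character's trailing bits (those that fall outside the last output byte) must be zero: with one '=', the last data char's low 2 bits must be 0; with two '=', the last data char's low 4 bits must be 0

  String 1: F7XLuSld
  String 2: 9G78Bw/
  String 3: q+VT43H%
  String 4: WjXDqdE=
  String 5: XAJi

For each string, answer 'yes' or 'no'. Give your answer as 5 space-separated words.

String 1: 'F7XLuSld' → valid
String 2: '9G78Bw/' → invalid (len=7 not mult of 4)
String 3: 'q+VT43H%' → invalid (bad char(s): ['%'])
String 4: 'WjXDqdE=' → valid
String 5: 'XAJi' → valid

Answer: yes no no yes yes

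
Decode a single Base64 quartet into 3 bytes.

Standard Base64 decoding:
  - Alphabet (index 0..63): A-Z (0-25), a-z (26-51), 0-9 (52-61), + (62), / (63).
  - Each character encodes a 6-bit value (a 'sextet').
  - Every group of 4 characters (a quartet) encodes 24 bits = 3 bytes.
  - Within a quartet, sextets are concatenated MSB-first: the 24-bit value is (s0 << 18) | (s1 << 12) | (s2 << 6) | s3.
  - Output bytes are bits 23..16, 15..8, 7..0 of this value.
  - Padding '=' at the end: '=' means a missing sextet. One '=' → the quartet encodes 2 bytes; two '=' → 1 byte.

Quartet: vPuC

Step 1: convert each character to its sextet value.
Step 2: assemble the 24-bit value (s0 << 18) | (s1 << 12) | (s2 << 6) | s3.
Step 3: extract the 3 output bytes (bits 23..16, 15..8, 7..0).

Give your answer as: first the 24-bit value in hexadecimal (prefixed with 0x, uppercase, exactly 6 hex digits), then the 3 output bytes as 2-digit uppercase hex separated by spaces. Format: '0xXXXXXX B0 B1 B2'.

Answer: 0xBCFB82 BC FB 82

Derivation:
Sextets: v=47, P=15, u=46, C=2
24-bit: (47<<18) | (15<<12) | (46<<6) | 2
      = 0xBC0000 | 0x00F000 | 0x000B80 | 0x000002
      = 0xBCFB82
Bytes: (v>>16)&0xFF=BC, (v>>8)&0xFF=FB, v&0xFF=82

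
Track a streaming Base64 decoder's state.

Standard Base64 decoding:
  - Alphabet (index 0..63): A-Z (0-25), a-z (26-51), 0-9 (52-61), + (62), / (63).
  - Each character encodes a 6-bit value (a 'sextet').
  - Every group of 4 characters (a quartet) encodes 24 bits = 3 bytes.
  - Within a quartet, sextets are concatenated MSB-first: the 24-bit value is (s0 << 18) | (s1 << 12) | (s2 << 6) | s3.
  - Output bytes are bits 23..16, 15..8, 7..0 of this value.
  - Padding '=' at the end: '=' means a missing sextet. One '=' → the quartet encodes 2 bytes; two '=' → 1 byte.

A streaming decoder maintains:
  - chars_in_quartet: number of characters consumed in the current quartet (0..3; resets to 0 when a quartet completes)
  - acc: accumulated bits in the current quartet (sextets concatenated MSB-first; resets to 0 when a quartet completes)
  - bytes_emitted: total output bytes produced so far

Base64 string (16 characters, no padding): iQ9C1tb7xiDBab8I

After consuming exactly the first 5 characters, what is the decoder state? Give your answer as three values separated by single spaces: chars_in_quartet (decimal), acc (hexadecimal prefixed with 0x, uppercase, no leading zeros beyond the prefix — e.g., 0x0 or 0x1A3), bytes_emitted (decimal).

After char 0 ('i'=34): chars_in_quartet=1 acc=0x22 bytes_emitted=0
After char 1 ('Q'=16): chars_in_quartet=2 acc=0x890 bytes_emitted=0
After char 2 ('9'=61): chars_in_quartet=3 acc=0x2243D bytes_emitted=0
After char 3 ('C'=2): chars_in_quartet=4 acc=0x890F42 -> emit 89 0F 42, reset; bytes_emitted=3
After char 4 ('1'=53): chars_in_quartet=1 acc=0x35 bytes_emitted=3

Answer: 1 0x35 3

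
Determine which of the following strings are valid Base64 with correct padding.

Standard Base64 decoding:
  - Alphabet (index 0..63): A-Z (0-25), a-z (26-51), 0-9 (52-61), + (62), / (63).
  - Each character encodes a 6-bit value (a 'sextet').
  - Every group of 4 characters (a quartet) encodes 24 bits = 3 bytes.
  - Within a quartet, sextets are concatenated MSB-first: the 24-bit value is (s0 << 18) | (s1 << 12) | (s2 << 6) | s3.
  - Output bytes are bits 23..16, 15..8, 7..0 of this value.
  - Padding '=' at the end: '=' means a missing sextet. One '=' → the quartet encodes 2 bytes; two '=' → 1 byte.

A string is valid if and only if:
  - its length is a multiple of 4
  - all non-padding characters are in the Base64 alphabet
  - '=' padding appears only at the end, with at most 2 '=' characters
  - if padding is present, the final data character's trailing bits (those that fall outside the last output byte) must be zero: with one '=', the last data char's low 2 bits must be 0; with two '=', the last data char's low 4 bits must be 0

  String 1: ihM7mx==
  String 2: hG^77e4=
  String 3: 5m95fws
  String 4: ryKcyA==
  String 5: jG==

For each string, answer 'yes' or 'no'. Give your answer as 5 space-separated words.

String 1: 'ihM7mx==' → invalid (bad trailing bits)
String 2: 'hG^77e4=' → invalid (bad char(s): ['^'])
String 3: '5m95fws' → invalid (len=7 not mult of 4)
String 4: 'ryKcyA==' → valid
String 5: 'jG==' → invalid (bad trailing bits)

Answer: no no no yes no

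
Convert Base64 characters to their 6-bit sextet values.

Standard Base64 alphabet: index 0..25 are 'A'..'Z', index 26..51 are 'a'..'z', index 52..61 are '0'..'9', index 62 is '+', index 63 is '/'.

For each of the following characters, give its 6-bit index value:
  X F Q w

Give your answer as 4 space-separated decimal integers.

'X': A..Z range, ord('X') − ord('A') = 23
'F': A..Z range, ord('F') − ord('A') = 5
'Q': A..Z range, ord('Q') − ord('A') = 16
'w': a..z range, 26 + ord('w') − ord('a') = 48

Answer: 23 5 16 48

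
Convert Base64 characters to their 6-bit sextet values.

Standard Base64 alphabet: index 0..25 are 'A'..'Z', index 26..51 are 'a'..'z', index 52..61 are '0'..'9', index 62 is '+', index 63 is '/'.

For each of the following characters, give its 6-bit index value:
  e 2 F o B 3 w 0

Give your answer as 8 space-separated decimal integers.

'e': a..z range, 26 + ord('e') − ord('a') = 30
'2': 0..9 range, 52 + ord('2') − ord('0') = 54
'F': A..Z range, ord('F') − ord('A') = 5
'o': a..z range, 26 + ord('o') − ord('a') = 40
'B': A..Z range, ord('B') − ord('A') = 1
'3': 0..9 range, 52 + ord('3') − ord('0') = 55
'w': a..z range, 26 + ord('w') − ord('a') = 48
'0': 0..9 range, 52 + ord('0') − ord('0') = 52

Answer: 30 54 5 40 1 55 48 52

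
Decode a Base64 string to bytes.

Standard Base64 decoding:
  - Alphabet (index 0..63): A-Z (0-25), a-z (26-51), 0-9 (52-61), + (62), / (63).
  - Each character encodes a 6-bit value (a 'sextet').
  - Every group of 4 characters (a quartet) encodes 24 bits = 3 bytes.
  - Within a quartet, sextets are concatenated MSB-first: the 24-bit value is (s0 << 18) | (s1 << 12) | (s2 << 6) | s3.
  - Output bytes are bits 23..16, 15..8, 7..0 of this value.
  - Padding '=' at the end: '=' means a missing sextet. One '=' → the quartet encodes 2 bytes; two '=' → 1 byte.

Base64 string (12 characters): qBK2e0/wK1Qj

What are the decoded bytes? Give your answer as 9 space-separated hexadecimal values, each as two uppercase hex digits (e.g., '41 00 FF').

After char 0 ('q'=42): chars_in_quartet=1 acc=0x2A bytes_emitted=0
After char 1 ('B'=1): chars_in_quartet=2 acc=0xA81 bytes_emitted=0
After char 2 ('K'=10): chars_in_quartet=3 acc=0x2A04A bytes_emitted=0
After char 3 ('2'=54): chars_in_quartet=4 acc=0xA812B6 -> emit A8 12 B6, reset; bytes_emitted=3
After char 4 ('e'=30): chars_in_quartet=1 acc=0x1E bytes_emitted=3
After char 5 ('0'=52): chars_in_quartet=2 acc=0x7B4 bytes_emitted=3
After char 6 ('/'=63): chars_in_quartet=3 acc=0x1ED3F bytes_emitted=3
After char 7 ('w'=48): chars_in_quartet=4 acc=0x7B4FF0 -> emit 7B 4F F0, reset; bytes_emitted=6
After char 8 ('K'=10): chars_in_quartet=1 acc=0xA bytes_emitted=6
After char 9 ('1'=53): chars_in_quartet=2 acc=0x2B5 bytes_emitted=6
After char 10 ('Q'=16): chars_in_quartet=3 acc=0xAD50 bytes_emitted=6
After char 11 ('j'=35): chars_in_quartet=4 acc=0x2B5423 -> emit 2B 54 23, reset; bytes_emitted=9

Answer: A8 12 B6 7B 4F F0 2B 54 23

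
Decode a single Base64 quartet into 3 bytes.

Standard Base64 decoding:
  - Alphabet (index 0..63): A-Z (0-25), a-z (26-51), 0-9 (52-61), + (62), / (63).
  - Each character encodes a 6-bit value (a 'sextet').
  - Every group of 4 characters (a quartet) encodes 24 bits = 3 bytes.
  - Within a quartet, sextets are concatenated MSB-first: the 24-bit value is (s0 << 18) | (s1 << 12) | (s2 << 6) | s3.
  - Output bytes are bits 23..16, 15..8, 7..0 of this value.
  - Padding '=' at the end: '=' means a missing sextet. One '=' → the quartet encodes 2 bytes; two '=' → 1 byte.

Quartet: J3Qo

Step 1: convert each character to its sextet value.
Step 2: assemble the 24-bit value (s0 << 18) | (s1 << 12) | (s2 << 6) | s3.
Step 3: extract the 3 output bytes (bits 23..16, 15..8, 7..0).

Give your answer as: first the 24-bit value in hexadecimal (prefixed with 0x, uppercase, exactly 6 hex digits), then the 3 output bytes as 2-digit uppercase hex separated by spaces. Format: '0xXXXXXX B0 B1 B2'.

Answer: 0x277428 27 74 28

Derivation:
Sextets: J=9, 3=55, Q=16, o=40
24-bit: (9<<18) | (55<<12) | (16<<6) | 40
      = 0x240000 | 0x037000 | 0x000400 | 0x000028
      = 0x277428
Bytes: (v>>16)&0xFF=27, (v>>8)&0xFF=74, v&0xFF=28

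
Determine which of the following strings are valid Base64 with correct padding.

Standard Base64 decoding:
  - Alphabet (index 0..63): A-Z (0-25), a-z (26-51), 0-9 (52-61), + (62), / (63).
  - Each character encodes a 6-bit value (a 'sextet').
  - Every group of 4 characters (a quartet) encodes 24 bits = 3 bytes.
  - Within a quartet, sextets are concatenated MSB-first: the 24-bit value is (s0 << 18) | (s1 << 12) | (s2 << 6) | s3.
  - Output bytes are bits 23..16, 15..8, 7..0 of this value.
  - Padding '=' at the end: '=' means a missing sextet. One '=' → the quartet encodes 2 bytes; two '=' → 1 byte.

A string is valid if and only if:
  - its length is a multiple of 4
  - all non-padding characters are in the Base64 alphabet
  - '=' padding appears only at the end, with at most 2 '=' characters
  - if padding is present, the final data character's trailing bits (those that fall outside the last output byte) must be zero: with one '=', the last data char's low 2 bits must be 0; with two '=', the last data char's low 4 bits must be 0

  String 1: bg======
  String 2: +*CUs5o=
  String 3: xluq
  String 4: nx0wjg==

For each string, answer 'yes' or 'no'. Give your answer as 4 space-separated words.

Answer: no no yes yes

Derivation:
String 1: 'bg======' → invalid (6 pad chars (max 2))
String 2: '+*CUs5o=' → invalid (bad char(s): ['*'])
String 3: 'xluq' → valid
String 4: 'nx0wjg==' → valid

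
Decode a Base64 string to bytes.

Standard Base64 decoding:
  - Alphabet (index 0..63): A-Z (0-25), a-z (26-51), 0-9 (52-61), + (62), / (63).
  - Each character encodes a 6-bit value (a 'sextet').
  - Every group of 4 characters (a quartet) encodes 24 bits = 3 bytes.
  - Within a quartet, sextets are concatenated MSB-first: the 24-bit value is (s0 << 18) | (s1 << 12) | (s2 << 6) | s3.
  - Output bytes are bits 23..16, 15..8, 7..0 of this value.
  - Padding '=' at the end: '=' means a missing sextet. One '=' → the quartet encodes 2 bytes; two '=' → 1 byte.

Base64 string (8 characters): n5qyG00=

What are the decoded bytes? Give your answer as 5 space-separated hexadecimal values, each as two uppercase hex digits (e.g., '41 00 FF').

Answer: 9F 9A B2 1B 4D

Derivation:
After char 0 ('n'=39): chars_in_quartet=1 acc=0x27 bytes_emitted=0
After char 1 ('5'=57): chars_in_quartet=2 acc=0x9F9 bytes_emitted=0
After char 2 ('q'=42): chars_in_quartet=3 acc=0x27E6A bytes_emitted=0
After char 3 ('y'=50): chars_in_quartet=4 acc=0x9F9AB2 -> emit 9F 9A B2, reset; bytes_emitted=3
After char 4 ('G'=6): chars_in_quartet=1 acc=0x6 bytes_emitted=3
After char 5 ('0'=52): chars_in_quartet=2 acc=0x1B4 bytes_emitted=3
After char 6 ('0'=52): chars_in_quartet=3 acc=0x6D34 bytes_emitted=3
Padding '=': partial quartet acc=0x6D34 -> emit 1B 4D; bytes_emitted=5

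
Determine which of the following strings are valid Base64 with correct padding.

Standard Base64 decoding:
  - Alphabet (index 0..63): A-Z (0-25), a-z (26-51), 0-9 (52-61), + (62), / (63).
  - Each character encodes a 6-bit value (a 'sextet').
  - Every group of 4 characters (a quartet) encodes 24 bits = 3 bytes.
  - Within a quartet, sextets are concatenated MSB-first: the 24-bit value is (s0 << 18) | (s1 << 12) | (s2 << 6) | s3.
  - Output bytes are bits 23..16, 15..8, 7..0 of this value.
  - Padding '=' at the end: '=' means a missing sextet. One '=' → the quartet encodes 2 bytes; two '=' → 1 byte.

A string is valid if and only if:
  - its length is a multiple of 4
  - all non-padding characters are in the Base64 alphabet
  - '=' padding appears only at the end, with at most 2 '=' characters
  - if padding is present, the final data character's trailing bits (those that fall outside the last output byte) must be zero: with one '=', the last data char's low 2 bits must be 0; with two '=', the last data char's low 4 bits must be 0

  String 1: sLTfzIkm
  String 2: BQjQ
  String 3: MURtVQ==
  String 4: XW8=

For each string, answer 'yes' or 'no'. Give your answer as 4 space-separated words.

Answer: yes yes yes yes

Derivation:
String 1: 'sLTfzIkm' → valid
String 2: 'BQjQ' → valid
String 3: 'MURtVQ==' → valid
String 4: 'XW8=' → valid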